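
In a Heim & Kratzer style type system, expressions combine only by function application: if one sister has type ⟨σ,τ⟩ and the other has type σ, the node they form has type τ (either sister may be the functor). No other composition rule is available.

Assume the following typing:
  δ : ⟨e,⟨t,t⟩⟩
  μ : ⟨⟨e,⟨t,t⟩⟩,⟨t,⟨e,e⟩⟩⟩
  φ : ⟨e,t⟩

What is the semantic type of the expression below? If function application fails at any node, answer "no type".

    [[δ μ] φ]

no type

At [δ μ], μ : ⟨⟨e,⟨t,t⟩⟩,⟨t,⟨e,e⟩⟩⟩ takes δ : ⟨e,⟨t,t⟩⟩, giving ⟨t,⟨e,e⟩⟩.
[[δ μ] φ]: ⟨t,⟨e,e⟩⟩ and ⟨e,t⟩ cannot combine by function application — type clash.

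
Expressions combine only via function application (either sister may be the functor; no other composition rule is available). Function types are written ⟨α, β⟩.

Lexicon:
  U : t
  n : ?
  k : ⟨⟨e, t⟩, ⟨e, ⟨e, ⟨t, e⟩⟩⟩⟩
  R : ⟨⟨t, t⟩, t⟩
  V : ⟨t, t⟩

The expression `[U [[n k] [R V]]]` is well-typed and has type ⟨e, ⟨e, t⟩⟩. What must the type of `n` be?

⟨⟨⟨e, t⟩, ⟨e, ⟨e, ⟨t, e⟩⟩⟩⟩, ⟨t, ⟨t, ⟨e, ⟨e, t⟩⟩⟩⟩⟩

[U [[n k] [R V]]] must have type ⟨e, ⟨e, t⟩⟩. The sister U has type t; that is not a function onto ⟨e, ⟨e, t⟩⟩, so [[n k] [R V]] must be the functor, of type ⟨t, ⟨e, ⟨e, t⟩⟩⟩.
[[n k] [R V]] must have type ⟨t, ⟨e, ⟨e, t⟩⟩⟩. The sister [R V] has type t; that is not a function onto ⟨t, ⟨e, ⟨e, t⟩⟩⟩, so [n k] must be the functor, of type ⟨t, ⟨t, ⟨e, ⟨e, t⟩⟩⟩⟩.
[n k] must have type ⟨t, ⟨t, ⟨e, ⟨e, t⟩⟩⟩⟩. The sister k has type ⟨⟨e, t⟩, ⟨e, ⟨e, ⟨t, e⟩⟩⟩⟩; that is not a function onto ⟨t, ⟨t, ⟨e, ⟨e, t⟩⟩⟩⟩, so n must be the functor, of type ⟨⟨⟨e, t⟩, ⟨e, ⟨e, ⟨t, e⟩⟩⟩⟩, ⟨t, ⟨t, ⟨e, ⟨e, t⟩⟩⟩⟩⟩.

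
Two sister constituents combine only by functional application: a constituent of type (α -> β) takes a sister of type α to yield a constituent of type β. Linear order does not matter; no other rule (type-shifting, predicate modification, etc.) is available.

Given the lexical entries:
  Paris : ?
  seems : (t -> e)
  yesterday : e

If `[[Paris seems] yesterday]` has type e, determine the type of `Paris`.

[[Paris seems] yesterday] must have type e. The sister yesterday has type e; that is not a function onto e, so [Paris seems] must be the functor, of type (e -> e).
[Paris seems] must have type (e -> e). The sister seems has type (t -> e); that is not a function onto (e -> e), so Paris must be the functor, of type ((t -> e) -> (e -> e)).

((t -> e) -> (e -> e))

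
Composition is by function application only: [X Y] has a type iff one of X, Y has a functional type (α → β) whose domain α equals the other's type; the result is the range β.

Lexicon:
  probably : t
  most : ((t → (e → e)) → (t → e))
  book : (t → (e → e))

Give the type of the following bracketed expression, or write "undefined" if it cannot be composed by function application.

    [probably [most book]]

[most book]: ((t → (e → e)) → (t → e)) applied to (t → (e → e)) yields (t → e).
[probably [most book]]: (t → e) applied to t yields e.

e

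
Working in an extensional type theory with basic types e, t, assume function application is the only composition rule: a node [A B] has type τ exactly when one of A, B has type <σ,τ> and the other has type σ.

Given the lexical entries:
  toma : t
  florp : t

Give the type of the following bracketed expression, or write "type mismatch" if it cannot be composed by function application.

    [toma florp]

[toma florp]: t with t — neither is a function whose domain matches the other; composition fails here.

type mismatch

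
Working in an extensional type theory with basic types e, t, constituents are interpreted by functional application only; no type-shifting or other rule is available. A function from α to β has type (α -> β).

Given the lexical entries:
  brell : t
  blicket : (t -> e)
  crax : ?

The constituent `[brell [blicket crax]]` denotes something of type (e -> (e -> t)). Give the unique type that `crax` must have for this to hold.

[brell [blicket crax]] is required to be (e -> (e -> t)). brell : t cannot yield (e -> (e -> t)) as functor, so [blicket crax] : (t -> (e -> (e -> t))).
[blicket crax] is required to be (t -> (e -> (e -> t))). blicket : (t -> e) cannot yield (t -> (e -> (e -> t))) as functor, so crax : ((t -> e) -> (t -> (e -> (e -> t)))).

((t -> e) -> (t -> (e -> (e -> t))))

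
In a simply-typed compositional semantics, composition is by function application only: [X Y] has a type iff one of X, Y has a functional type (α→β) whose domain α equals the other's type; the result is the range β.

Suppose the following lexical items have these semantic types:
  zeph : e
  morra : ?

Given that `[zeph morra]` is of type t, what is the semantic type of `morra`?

[zeph morra] is required to be t. zeph : e cannot yield t as functor, so morra : (e→t).

(e→t)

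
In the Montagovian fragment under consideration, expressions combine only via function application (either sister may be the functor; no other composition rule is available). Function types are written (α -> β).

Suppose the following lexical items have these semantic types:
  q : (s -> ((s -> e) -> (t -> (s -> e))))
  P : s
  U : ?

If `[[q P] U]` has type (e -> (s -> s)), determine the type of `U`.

[[q P] U] is required to be (e -> (s -> s)). [q P] : ((s -> e) -> (t -> (s -> e))) cannot yield (e -> (s -> s)) as functor, so U : (((s -> e) -> (t -> (s -> e))) -> (e -> (s -> s))).

(((s -> e) -> (t -> (s -> e))) -> (e -> (s -> s)))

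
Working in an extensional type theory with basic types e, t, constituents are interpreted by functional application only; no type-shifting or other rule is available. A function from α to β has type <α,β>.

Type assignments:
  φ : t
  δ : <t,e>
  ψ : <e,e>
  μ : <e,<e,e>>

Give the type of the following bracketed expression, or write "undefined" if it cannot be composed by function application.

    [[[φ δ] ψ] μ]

[φ δ] — δ of type <t,e> combines with φ of type t: type e.
[[φ δ] ψ] — ψ of type <e,e> combines with [φ δ] of type e: type e.
[[[φ δ] ψ] μ] — μ of type <e,<e,e>> combines with [[φ δ] ψ] of type e: type <e,e>.

<e,e>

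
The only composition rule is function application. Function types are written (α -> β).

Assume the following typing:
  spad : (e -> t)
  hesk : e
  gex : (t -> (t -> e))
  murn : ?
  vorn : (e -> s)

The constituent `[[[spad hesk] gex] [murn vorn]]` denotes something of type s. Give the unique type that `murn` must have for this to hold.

At [[[spad hesk] gex] [murn vorn]] (required: s): [[spad hesk] gex] is (t -> e), which is not a function with range s; hence [murn vorn] is the functor — type ((t -> e) -> s).
At [murn vorn] (required: ((t -> e) -> s)): vorn is (e -> s), which is not a function with range ((t -> e) -> s); hence murn is the functor — type ((e -> s) -> ((t -> e) -> s)).

((e -> s) -> ((t -> e) -> s))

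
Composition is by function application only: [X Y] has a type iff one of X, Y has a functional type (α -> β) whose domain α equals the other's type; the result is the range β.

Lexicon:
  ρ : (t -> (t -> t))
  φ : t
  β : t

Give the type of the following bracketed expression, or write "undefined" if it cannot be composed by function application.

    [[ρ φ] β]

At [ρ φ], ρ : (t -> (t -> t)) takes φ : t, giving (t -> t).
At [[ρ φ] β], [ρ φ] : (t -> t) takes β : t, giving t.

t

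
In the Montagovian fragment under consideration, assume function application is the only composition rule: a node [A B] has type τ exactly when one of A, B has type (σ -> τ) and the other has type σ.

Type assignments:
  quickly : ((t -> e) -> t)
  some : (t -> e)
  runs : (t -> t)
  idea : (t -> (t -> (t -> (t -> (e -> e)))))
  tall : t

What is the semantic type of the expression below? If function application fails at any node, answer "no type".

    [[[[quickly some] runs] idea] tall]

(t -> (t -> (e -> e)))

At [quickly some], quickly : ((t -> e) -> t) takes some : (t -> e), giving t.
At [[quickly some] runs], runs : (t -> t) takes [quickly some] : t, giving t.
At [[[quickly some] runs] idea], idea : (t -> (t -> (t -> (t -> (e -> e))))) takes [[quickly some] runs] : t, giving (t -> (t -> (t -> (e -> e)))).
At [[[[quickly some] runs] idea] tall], [[[quickly some] runs] idea] : (t -> (t -> (t -> (e -> e)))) takes tall : t, giving (t -> (t -> (e -> e))).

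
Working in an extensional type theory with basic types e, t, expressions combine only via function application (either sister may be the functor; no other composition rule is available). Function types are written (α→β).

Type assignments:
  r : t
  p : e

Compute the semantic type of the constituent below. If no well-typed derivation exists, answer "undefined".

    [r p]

undefined

At [r p]: neither t nor e can take the other as argument; the node is ill-typed.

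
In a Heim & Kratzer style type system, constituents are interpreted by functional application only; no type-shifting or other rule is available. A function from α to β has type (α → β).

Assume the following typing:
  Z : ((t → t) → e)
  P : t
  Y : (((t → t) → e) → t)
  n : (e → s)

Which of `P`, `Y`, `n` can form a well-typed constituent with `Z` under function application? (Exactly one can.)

Y

P : t — Z needs (t → t); P needs nothing (atomic); neither fits.
Y — combines: Y : (((t → t) → e) → t) takes Z : ((t → t) → e) as argument, giving t.
n : (e → s) — Z needs (t → t); n needs e; neither fits.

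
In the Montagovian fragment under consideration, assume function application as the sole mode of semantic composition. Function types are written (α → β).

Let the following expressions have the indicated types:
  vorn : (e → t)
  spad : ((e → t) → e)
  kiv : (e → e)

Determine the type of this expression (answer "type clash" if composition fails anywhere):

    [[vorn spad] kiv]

e

[vorn spad] — spad of type ((e → t) → e) combines with vorn of type (e → t): type e.
[[vorn spad] kiv] — kiv of type (e → e) combines with [vorn spad] of type e: type e.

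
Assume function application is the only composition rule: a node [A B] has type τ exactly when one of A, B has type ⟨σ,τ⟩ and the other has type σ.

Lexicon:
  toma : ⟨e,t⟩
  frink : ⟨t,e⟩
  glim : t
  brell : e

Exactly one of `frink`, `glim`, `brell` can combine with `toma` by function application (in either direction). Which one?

brell

frink : ⟨t,e⟩ — toma needs e; frink needs t; neither fits.
glim : t — toma needs e; glim needs nothing (atomic); neither fits.
brell — combines: toma : ⟨e,t⟩ takes brell : e as argument, giving t.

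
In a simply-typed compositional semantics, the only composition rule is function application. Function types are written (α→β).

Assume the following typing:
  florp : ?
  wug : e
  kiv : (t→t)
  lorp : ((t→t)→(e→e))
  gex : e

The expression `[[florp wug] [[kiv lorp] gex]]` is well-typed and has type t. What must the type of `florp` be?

For [[florp wug] [[kiv lorp] gex]] to have type t with [[kiv lorp] gex] of type e, [florp wug] must be the function: [florp wug] : (e→t).
For [florp wug] to have type (e→t) with wug of type e, florp must be the function: florp : (e→(e→t)).

(e→(e→t))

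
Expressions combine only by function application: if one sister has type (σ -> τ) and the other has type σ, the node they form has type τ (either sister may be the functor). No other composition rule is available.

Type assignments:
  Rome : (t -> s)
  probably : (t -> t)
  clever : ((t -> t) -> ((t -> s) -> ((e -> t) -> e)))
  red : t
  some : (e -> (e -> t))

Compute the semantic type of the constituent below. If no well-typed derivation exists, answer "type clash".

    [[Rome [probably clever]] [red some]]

type clash

[probably clever]: ((t -> t) -> ((t -> s) -> ((e -> t) -> e))) applied to (t -> t) yields ((t -> s) -> ((e -> t) -> e)).
[Rome [probably clever]]: ((t -> s) -> ((e -> t) -> e)) applied to (t -> s) yields ((e -> t) -> e).
[red some]: t with (e -> (e -> t)) — neither is a function whose domain matches the other; composition fails here.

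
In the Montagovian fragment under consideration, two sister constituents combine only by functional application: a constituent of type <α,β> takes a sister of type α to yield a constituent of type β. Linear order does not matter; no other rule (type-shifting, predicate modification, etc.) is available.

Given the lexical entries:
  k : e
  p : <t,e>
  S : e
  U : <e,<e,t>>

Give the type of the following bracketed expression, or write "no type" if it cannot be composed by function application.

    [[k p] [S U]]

no type

At [k p]: neither e nor <t,e> can take the other as argument; the node is ill-typed.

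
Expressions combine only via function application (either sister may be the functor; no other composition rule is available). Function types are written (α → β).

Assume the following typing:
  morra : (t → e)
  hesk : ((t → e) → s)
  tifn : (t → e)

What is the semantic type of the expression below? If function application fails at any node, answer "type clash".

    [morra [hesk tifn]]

type clash

[hesk tifn] — hesk of type ((t → e) → s) combines with tifn of type (t → e): type s.
[morra [hesk tifn]]: (t → e) and s cannot combine by function application — type clash.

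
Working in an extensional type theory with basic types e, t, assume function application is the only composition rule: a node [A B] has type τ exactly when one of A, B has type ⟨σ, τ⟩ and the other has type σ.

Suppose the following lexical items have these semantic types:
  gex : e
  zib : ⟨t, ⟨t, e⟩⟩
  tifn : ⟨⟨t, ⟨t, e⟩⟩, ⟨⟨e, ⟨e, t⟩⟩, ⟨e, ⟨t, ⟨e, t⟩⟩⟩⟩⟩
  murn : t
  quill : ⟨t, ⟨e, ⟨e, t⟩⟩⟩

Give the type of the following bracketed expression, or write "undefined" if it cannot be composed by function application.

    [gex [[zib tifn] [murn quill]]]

[zib tifn]: tifn is ⟨⟨t, ⟨t, e⟩⟩, ⟨⟨e, ⟨e, t⟩⟩, ⟨e, ⟨t, ⟨e, t⟩⟩⟩⟩⟩, zib is ⟨t, ⟨t, e⟩⟩; result ⟨⟨e, ⟨e, t⟩⟩, ⟨e, ⟨t, ⟨e, t⟩⟩⟩⟩.
[murn quill]: quill is ⟨t, ⟨e, ⟨e, t⟩⟩⟩, murn is t; result ⟨e, ⟨e, t⟩⟩.
[[zib tifn] [murn quill]]: [zib tifn] is ⟨⟨e, ⟨e, t⟩⟩, ⟨e, ⟨t, ⟨e, t⟩⟩⟩⟩, [murn quill] is ⟨e, ⟨e, t⟩⟩; result ⟨e, ⟨t, ⟨e, t⟩⟩⟩.
[gex [[zib tifn] [murn quill]]]: [[zib tifn] [murn quill]] is ⟨e, ⟨t, ⟨e, t⟩⟩⟩, gex is e; result ⟨t, ⟨e, t⟩⟩.

⟨t, ⟨e, t⟩⟩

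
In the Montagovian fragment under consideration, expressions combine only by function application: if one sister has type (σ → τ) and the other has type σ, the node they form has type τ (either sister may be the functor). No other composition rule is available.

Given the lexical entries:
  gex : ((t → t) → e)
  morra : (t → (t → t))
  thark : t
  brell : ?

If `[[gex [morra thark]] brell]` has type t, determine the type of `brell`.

At [[gex [morra thark]] brell] (required: t): [gex [morra thark]] is e, which is not a function with range t; hence brell is the functor — type (e → t).

(e → t)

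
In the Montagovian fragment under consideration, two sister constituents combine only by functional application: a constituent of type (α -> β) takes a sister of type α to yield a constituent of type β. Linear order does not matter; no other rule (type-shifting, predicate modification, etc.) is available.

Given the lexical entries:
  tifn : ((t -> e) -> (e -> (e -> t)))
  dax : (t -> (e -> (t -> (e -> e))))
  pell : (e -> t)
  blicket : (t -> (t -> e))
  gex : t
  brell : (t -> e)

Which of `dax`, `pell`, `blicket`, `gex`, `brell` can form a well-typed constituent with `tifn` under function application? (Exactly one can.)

dax : (t -> (e -> (t -> (e -> e)))) — does not combine with tifn.
pell : (e -> t) — does not combine with tifn.
blicket : (t -> (t -> e)) — does not combine with tifn.
gex : t — does not combine with tifn.
brell — combines: tifn : ((t -> e) -> (e -> (e -> t))) takes brell : (t -> e) as argument, giving (e -> (e -> t)).

brell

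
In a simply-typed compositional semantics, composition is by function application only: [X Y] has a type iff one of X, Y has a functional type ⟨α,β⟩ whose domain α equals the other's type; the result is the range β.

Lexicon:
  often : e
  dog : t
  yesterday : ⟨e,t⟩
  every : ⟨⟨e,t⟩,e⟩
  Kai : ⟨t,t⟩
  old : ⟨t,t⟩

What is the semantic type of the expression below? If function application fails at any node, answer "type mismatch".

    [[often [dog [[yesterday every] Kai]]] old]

type mismatch

[yesterday every]: every is ⟨⟨e,t⟩,e⟩, yesterday is ⟨e,t⟩; result e.
[[yesterday every] Kai]: e and ⟨t,t⟩ cannot combine by function application — type clash.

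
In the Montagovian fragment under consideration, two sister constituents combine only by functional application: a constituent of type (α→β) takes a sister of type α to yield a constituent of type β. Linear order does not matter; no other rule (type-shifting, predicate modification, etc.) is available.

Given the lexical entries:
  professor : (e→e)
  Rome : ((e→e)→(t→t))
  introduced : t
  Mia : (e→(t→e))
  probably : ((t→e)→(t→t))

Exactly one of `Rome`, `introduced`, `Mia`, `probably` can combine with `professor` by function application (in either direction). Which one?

Rome — combines: Rome : ((e→e)→(t→t)) takes professor : (e→e) as argument, giving (t→t).
introduced : t — no; professor wants e, and introduced wants nothing (atomic).
Mia : (e→(t→e)) — no; professor wants e, and Mia wants e.
probably : ((t→e)→(t→t)) — no; professor wants e, and probably wants (t→e).

Rome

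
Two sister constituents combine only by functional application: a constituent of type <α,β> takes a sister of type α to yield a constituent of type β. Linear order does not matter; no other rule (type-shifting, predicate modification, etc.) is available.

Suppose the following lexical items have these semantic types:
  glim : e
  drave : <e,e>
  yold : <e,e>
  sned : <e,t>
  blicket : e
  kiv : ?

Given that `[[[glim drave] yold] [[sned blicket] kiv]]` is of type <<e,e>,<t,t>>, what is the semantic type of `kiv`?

<t,<e,<<e,e>,<t,t>>>>

[[[glim drave] yold] [[sned blicket] kiv]] must have type <<e,e>,<t,t>>. The sister [[glim drave] yold] has type e; that is not a function onto <<e,e>,<t,t>>, so [[sned blicket] kiv] must be the functor, of type <e,<<e,e>,<t,t>>>.
[[sned blicket] kiv] must have type <e,<<e,e>,<t,t>>>. The sister [sned blicket] has type t; that is not a function onto <e,<<e,e>,<t,t>>>, so kiv must be the functor, of type <t,<e,<<e,e>,<t,t>>>>.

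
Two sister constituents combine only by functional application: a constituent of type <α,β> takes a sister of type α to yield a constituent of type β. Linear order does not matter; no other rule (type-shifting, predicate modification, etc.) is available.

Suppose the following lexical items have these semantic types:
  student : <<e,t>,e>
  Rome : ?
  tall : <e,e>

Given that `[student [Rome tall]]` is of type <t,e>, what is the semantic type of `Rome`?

[student [Rome tall]] must have type <t,e>. The sister student has type <<e,t>,e>; that is not a function onto <t,e>, so [Rome tall] must be the functor, of type <<<e,t>,e>,<t,e>>.
[Rome tall] must have type <<<e,t>,e>,<t,e>>. The sister tall has type <e,e>; that is not a function onto <<<e,t>,e>,<t,e>>, so Rome must be the functor, of type <<e,e>,<<<e,t>,e>,<t,e>>>.

<<e,e>,<<<e,t>,e>,<t,e>>>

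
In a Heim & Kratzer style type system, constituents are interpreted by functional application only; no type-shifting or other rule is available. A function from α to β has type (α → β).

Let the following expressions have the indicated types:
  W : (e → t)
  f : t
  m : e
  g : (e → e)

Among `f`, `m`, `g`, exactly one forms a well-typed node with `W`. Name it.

f : t — does not combine with W.
m — combines: W : (e → t) takes m : e as argument, giving t.
g : (e → e) — does not combine with W.

m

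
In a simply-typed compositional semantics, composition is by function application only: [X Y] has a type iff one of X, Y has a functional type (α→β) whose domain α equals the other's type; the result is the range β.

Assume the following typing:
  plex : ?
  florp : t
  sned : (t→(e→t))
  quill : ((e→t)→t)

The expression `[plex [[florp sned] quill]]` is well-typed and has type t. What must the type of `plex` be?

(t→t)

For [plex [[florp sned] quill]] to have type t with [[florp sned] quill] of type t, plex must be the function: plex : (t→t).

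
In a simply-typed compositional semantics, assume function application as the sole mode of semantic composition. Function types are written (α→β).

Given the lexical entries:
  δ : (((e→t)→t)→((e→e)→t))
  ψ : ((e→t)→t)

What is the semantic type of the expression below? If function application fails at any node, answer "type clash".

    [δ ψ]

((e→e)→t)

[δ ψ]: (((e→t)→t)→((e→e)→t)) applied to ((e→t)→t) yields ((e→e)→t).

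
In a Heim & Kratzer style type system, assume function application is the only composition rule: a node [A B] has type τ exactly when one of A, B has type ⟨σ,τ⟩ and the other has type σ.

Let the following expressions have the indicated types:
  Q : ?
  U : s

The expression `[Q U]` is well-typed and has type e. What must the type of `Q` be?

At [Q U] (required: e): U is s, which is not a function with range e; hence Q is the functor — type ⟨s,e⟩.

⟨s,e⟩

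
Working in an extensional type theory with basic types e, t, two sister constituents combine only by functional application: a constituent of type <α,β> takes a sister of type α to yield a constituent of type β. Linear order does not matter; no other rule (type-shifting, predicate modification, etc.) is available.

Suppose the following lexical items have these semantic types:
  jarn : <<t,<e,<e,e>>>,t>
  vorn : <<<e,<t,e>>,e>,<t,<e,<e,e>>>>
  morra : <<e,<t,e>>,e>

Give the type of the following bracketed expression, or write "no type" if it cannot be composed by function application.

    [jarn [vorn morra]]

[vorn morra]: functor vorn : <<<e,<t,e>>,e>,<t,<e,<e,e>>>>, argument morra : <<e,<t,e>>,e>; result <t,<e,<e,e>>>.
[jarn [vorn morra]]: functor jarn : <<t,<e,<e,e>>>,t>, argument [vorn morra] : <t,<e,<e,e>>>; result t.

t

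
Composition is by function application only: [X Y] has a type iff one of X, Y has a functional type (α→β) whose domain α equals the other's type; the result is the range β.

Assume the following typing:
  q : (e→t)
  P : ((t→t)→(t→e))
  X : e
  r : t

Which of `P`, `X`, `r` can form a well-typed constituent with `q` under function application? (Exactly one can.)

X

P : ((t→t)→(t→e)) — does not combine with q.
X — combines: q : (e→t) takes X : e as argument, giving t.
r : t — does not combine with q.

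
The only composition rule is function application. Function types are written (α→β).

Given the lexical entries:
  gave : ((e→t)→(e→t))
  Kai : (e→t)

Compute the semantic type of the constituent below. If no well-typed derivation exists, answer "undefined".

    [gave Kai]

[gave Kai] — gave of type ((e→t)→(e→t)) combines with Kai of type (e→t): type (e→t).

(e→t)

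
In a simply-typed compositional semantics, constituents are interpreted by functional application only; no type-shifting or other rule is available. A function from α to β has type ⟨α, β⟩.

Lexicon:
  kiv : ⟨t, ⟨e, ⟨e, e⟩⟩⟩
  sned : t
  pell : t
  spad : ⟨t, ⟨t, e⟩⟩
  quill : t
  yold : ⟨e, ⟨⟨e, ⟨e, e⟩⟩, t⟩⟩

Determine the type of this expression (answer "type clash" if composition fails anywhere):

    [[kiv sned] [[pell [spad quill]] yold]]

t

[kiv sned]: kiv is ⟨t, ⟨e, ⟨e, e⟩⟩⟩, sned is t; result ⟨e, ⟨e, e⟩⟩.
[spad quill]: spad is ⟨t, ⟨t, e⟩⟩, quill is t; result ⟨t, e⟩.
[pell [spad quill]]: [spad quill] is ⟨t, e⟩, pell is t; result e.
[[pell [spad quill]] yold]: yold is ⟨e, ⟨⟨e, ⟨e, e⟩⟩, t⟩⟩, [pell [spad quill]] is e; result ⟨⟨e, ⟨e, e⟩⟩, t⟩.
[[kiv sned] [[pell [spad quill]] yold]]: [[pell [spad quill]] yold] is ⟨⟨e, ⟨e, e⟩⟩, t⟩, [kiv sned] is ⟨e, ⟨e, e⟩⟩; result t.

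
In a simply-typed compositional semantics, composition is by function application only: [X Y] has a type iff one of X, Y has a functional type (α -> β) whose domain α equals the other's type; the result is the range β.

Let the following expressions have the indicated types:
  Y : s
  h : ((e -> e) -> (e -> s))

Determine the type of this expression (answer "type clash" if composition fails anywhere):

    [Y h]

type clash

[Y h]: s with ((e -> e) -> (e -> s)) — neither is a function whose domain matches the other; composition fails here.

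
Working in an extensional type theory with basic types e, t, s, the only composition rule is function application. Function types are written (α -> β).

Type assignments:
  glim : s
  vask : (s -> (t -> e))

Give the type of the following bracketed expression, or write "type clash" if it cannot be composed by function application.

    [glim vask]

(t -> e)

[glim vask]: vask is (s -> (t -> e)), glim is s; result (t -> e).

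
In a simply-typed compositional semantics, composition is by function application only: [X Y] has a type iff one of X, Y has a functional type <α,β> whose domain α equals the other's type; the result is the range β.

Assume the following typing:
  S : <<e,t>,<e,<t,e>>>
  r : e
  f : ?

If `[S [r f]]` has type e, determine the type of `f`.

[S [r f]] must have type e. The sister S has type <<e,t>,<e,<t,e>>>; that is not a function onto e, so [r f] must be the functor, of type <<<e,t>,<e,<t,e>>>,e>.
[r f] must have type <<<e,t>,<e,<t,e>>>,e>. The sister r has type e; that is not a function onto <<<e,t>,<e,<t,e>>>,e>, so f must be the functor, of type <e,<<<e,t>,<e,<t,e>>>,e>>.

<e,<<<e,t>,<e,<t,e>>>,e>>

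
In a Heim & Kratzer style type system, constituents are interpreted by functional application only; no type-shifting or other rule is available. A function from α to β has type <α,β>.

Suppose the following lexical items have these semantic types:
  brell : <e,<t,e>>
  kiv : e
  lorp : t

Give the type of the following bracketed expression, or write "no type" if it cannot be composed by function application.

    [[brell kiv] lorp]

[brell kiv] — brell of type <e,<t,e>> combines with kiv of type e: type <t,e>.
[[brell kiv] lorp] — [brell kiv] of type <t,e> combines with lorp of type t: type e.

e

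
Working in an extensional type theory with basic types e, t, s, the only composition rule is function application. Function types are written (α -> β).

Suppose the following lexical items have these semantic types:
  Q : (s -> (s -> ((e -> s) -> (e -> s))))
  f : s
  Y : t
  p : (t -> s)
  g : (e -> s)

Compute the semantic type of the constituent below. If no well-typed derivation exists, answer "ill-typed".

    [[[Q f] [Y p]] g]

(e -> s)

[Q f]: Q is (s -> (s -> ((e -> s) -> (e -> s)))), f is s; result (s -> ((e -> s) -> (e -> s))).
[Y p]: p is (t -> s), Y is t; result s.
[[Q f] [Y p]]: [Q f] is (s -> ((e -> s) -> (e -> s))), [Y p] is s; result ((e -> s) -> (e -> s)).
[[[Q f] [Y p]] g]: [[Q f] [Y p]] is ((e -> s) -> (e -> s)), g is (e -> s); result (e -> s).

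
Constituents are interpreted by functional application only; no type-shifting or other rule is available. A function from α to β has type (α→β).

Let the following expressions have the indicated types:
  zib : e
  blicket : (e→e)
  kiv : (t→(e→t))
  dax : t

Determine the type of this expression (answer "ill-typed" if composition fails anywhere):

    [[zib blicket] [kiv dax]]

t

[zib blicket] — blicket of type (e→e) combines with zib of type e: type e.
[kiv dax] — kiv of type (t→(e→t)) combines with dax of type t: type (e→t).
[[zib blicket] [kiv dax]] — [kiv dax] of type (e→t) combines with [zib blicket] of type e: type t.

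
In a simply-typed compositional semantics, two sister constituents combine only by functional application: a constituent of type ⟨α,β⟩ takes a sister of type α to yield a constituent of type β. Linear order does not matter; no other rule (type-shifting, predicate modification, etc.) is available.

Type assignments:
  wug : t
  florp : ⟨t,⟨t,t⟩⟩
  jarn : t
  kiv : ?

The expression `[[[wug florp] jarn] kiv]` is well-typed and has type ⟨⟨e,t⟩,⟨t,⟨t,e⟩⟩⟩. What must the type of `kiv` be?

[[[wug florp] jarn] kiv] must have type ⟨⟨e,t⟩,⟨t,⟨t,e⟩⟩⟩. The sister [[wug florp] jarn] has type t; that is not a function onto ⟨⟨e,t⟩,⟨t,⟨t,e⟩⟩⟩, so kiv must be the functor, of type ⟨t,⟨⟨e,t⟩,⟨t,⟨t,e⟩⟩⟩⟩.

⟨t,⟨⟨e,t⟩,⟨t,⟨t,e⟩⟩⟩⟩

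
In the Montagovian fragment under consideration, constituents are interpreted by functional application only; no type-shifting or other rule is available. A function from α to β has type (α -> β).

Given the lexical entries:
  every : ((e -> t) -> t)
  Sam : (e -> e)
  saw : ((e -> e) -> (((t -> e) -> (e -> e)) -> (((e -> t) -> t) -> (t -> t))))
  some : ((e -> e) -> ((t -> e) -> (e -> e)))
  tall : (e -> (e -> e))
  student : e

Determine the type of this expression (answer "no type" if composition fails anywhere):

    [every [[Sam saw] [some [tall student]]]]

At [Sam saw], saw : ((e -> e) -> (((t -> e) -> (e -> e)) -> (((e -> t) -> t) -> (t -> t)))) takes Sam : (e -> e), giving (((t -> e) -> (e -> e)) -> (((e -> t) -> t) -> (t -> t))).
At [tall student], tall : (e -> (e -> e)) takes student : e, giving (e -> e).
At [some [tall student]], some : ((e -> e) -> ((t -> e) -> (e -> e))) takes [tall student] : (e -> e), giving ((t -> e) -> (e -> e)).
At [[Sam saw] [some [tall student]]], [Sam saw] : (((t -> e) -> (e -> e)) -> (((e -> t) -> t) -> (t -> t))) takes [some [tall student]] : ((t -> e) -> (e -> e)), giving (((e -> t) -> t) -> (t -> t)).
At [every [[Sam saw] [some [tall student]]]], [[Sam saw] [some [tall student]]] : (((e -> t) -> t) -> (t -> t)) takes every : ((e -> t) -> t), giving (t -> t).

(t -> t)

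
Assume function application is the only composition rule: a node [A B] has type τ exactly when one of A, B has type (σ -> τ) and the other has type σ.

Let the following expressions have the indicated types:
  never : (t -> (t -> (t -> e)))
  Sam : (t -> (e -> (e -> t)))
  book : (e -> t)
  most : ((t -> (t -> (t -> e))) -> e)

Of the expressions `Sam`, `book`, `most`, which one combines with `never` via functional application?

most

Sam : (t -> (e -> (e -> t))) — does not combine with never.
book : (e -> t) — does not combine with never.
most — combines: most : ((t -> (t -> (t -> e))) -> e) takes never : (t -> (t -> (t -> e))) as argument, giving e.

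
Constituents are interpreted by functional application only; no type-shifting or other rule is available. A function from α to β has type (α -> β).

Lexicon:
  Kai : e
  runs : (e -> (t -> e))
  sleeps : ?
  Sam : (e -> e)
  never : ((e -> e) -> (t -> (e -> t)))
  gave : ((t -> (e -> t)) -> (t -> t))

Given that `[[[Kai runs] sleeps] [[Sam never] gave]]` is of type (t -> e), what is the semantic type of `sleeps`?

((t -> e) -> ((t -> t) -> (t -> e)))

[[[Kai runs] sleeps] [[Sam never] gave]] must have type (t -> e). The sister [[Sam never] gave] has type (t -> t); that is not a function onto (t -> e), so [[Kai runs] sleeps] must be the functor, of type ((t -> t) -> (t -> e)).
[[Kai runs] sleeps] must have type ((t -> t) -> (t -> e)). The sister [Kai runs] has type (t -> e); that is not a function onto ((t -> t) -> (t -> e)), so sleeps must be the functor, of type ((t -> e) -> ((t -> t) -> (t -> e))).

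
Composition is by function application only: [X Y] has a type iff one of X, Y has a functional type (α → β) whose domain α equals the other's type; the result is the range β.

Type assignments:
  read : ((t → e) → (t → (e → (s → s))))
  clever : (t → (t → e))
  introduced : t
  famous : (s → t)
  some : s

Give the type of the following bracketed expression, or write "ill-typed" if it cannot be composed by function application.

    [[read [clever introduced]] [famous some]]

(e → (s → s))

[clever introduced]: clever is (t → (t → e)), introduced is t; result (t → e).
[read [clever introduced]]: read is ((t → e) → (t → (e → (s → s)))), [clever introduced] is (t → e); result (t → (e → (s → s))).
[famous some]: famous is (s → t), some is s; result t.
[[read [clever introduced]] [famous some]]: [read [clever introduced]] is (t → (e → (s → s))), [famous some] is t; result (e → (s → s)).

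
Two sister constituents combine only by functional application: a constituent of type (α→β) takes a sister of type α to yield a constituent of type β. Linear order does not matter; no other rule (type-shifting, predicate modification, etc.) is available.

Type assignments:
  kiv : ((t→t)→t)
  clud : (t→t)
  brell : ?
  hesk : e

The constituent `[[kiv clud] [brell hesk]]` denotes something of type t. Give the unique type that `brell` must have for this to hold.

[[kiv clud] [brell hesk]] must have type t. The sister [kiv clud] has type t; that is not a function onto t, so [brell hesk] must be the functor, of type (t→t).
[brell hesk] must have type (t→t). The sister hesk has type e; that is not a function onto (t→t), so brell must be the functor, of type (e→(t→t)).

(e→(t→t))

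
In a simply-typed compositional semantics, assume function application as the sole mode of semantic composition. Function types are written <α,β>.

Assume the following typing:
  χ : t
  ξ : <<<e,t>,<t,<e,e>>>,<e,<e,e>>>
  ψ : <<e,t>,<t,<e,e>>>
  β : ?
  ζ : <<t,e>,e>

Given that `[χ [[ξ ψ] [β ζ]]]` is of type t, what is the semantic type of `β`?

For [χ [[ξ ψ] [β ζ]]] to have type t with χ of type t, [[ξ ψ] [β ζ]] must be the function: [[ξ ψ] [β ζ]] : <t,t>.
For [[ξ ψ] [β ζ]] to have type <t,t> with [ξ ψ] of type <e,<e,e>>, [β ζ] must be the function: [β ζ] : <<e,<e,e>>,<t,t>>.
For [β ζ] to have type <<e,<e,e>>,<t,t>> with ζ of type <<t,e>,e>, β must be the function: β : <<<t,e>,e>,<<e,<e,e>>,<t,t>>>.

<<<t,e>,e>,<<e,<e,e>>,<t,t>>>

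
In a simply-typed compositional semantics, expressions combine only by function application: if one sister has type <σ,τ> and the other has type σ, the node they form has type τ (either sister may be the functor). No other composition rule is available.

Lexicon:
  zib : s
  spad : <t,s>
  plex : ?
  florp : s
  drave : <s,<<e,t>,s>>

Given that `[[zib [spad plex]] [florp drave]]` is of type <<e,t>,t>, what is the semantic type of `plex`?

<<t,s>,<s,<<<e,t>,s>,<<e,t>,t>>>>

[[zib [spad plex]] [florp drave]] must have type <<e,t>,t>. The sister [florp drave] has type <<e,t>,s>; that is not a function onto <<e,t>,t>, so [zib [spad plex]] must be the functor, of type <<<e,t>,s>,<<e,t>,t>>.
[zib [spad plex]] must have type <<<e,t>,s>,<<e,t>,t>>. The sister zib has type s; that is not a function onto <<<e,t>,s>,<<e,t>,t>>, so [spad plex] must be the functor, of type <s,<<<e,t>,s>,<<e,t>,t>>>.
[spad plex] must have type <s,<<<e,t>,s>,<<e,t>,t>>>. The sister spad has type <t,s>; that is not a function onto <s,<<<e,t>,s>,<<e,t>,t>>>, so plex must be the functor, of type <<t,s>,<s,<<<e,t>,s>,<<e,t>,t>>>>.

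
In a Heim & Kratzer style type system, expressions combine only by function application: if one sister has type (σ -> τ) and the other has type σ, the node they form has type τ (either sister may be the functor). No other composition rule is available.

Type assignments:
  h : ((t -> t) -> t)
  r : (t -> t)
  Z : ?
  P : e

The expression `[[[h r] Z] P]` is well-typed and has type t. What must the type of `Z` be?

(t -> (e -> t))

[[[h r] Z] P] must have type t. The sister P has type e; that is not a function onto t, so [[h r] Z] must be the functor, of type (e -> t).
[[h r] Z] must have type (e -> t). The sister [h r] has type t; that is not a function onto (e -> t), so Z must be the functor, of type (t -> (e -> t)).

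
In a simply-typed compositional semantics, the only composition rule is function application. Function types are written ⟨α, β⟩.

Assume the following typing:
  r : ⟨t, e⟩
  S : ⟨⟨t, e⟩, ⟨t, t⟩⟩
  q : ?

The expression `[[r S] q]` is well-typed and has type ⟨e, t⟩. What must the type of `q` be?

⟨⟨t, t⟩, ⟨e, t⟩⟩

For [[r S] q] to have type ⟨e, t⟩ with [r S] of type ⟨t, t⟩, q must be the function: q : ⟨⟨t, t⟩, ⟨e, t⟩⟩.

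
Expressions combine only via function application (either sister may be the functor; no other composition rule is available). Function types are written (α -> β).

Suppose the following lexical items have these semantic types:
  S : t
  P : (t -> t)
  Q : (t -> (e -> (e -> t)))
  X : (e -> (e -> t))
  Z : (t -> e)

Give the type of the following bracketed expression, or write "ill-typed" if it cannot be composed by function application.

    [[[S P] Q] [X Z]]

At [S P], P : (t -> t) takes S : t, giving t.
At [[S P] Q], Q : (t -> (e -> (e -> t))) takes [S P] : t, giving (e -> (e -> t)).
[X Z]: (e -> (e -> t)) with (t -> e) — neither is a function whose domain matches the other; composition fails here.

ill-typed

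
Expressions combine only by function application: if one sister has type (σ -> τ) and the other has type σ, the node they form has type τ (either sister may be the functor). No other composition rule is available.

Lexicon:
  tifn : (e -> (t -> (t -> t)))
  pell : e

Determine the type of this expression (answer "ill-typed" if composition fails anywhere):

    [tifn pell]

(t -> (t -> t))

At [tifn pell], tifn : (e -> (t -> (t -> t))) takes pell : e, giving (t -> (t -> t)).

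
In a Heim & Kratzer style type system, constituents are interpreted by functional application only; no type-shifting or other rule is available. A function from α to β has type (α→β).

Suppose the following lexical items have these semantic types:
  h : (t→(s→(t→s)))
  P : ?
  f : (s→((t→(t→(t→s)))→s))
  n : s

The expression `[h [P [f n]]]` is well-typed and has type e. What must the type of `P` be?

(((t→(t→(t→s)))→s)→((t→(s→(t→s)))→e))

[h [P [f n]]] is required to be e. h : (t→(s→(t→s))) cannot yield e as functor, so [P [f n]] : ((t→(s→(t→s)))→e).
[P [f n]] is required to be ((t→(s→(t→s)))→e). [f n] : ((t→(t→(t→s)))→s) cannot yield ((t→(s→(t→s)))→e) as functor, so P : (((t→(t→(t→s)))→s)→((t→(s→(t→s)))→e)).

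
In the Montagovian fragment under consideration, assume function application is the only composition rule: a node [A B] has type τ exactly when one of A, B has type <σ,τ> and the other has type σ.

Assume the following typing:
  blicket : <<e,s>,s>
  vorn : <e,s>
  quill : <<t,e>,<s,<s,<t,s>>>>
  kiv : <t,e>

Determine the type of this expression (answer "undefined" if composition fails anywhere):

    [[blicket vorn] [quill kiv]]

[blicket vorn] — blicket of type <<e,s>,s> combines with vorn of type <e,s>: type s.
[quill kiv] — quill of type <<t,e>,<s,<s,<t,s>>>> combines with kiv of type <t,e>: type <s,<s,<t,s>>>.
[[blicket vorn] [quill kiv]] — [quill kiv] of type <s,<s,<t,s>>> combines with [blicket vorn] of type s: type <s,<t,s>>.

<s,<t,s>>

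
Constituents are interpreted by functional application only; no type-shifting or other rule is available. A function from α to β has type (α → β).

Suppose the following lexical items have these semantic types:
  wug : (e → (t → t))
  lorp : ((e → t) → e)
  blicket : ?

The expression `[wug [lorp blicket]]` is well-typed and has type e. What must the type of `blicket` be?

At [wug [lorp blicket]] (required: e): wug is (e → (t → t)), which is not a function with range e; hence [lorp blicket] is the functor — type ((e → (t → t)) → e).
At [lorp blicket] (required: ((e → (t → t)) → e)): lorp is ((e → t) → e), which is not a function with range ((e → (t → t)) → e); hence blicket is the functor — type (((e → t) → e) → ((e → (t → t)) → e)).

(((e → t) → e) → ((e → (t → t)) → e))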